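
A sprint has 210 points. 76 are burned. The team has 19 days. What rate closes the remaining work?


Formula: Required rate = Remaining points / Days left
Remaining = 210 - 76 = 134 points
Required rate = 134 / 19 = 7.05 points/day

7.05 points/day


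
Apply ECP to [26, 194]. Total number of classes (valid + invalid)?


Valid range: [26, 194]
Class 1: x < 26 — invalid
Class 2: 26 ≤ x ≤ 194 — valid
Class 3: x > 194 — invalid
Total equivalence classes: 3

3 equivalence classes


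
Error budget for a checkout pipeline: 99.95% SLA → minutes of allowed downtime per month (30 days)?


Formula: allowed downtime = period * (100 - SLA) / 100
Period (month (30 days)) = 43200 minutes
Unavailability fraction = (100 - 99.95) / 100
Allowed downtime = 43200 * (100 - 99.95) / 100
Allowed downtime = 21.6 minutes

21.6 minutes


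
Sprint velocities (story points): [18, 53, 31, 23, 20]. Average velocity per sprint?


Formula: Avg velocity = Total points / Number of sprints
Points: [18, 53, 31, 23, 20]
Sum = 18 + 53 + 31 + 23 + 20 = 145
Avg velocity = 145 / 5 = 29.0 points/sprint

29.0 points/sprint


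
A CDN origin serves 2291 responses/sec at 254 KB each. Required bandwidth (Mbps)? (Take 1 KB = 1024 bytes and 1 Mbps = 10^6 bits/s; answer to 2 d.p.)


Formula: Mbps = payload_bytes * RPS * 8 / 1e6
Payload per request = 254 KB = 254 * 1024 = 260096 bytes
Total bytes/sec = 260096 * 2291 = 595879936
Total bits/sec = 595879936 * 8 = 4767039488
Mbps = 4767039488 / 1e6 = 4767.04

4767.04 Mbps


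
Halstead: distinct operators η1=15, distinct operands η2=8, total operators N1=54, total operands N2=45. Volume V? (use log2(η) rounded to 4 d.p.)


Formula: V = N * log2(η), where N = N1 + N2 and η = η1 + η2
η = 15 + 8 = 23
N = 54 + 45 = 99
log2(23) ≈ 4.5236
V = 99 * 4.5236 = 447.84

447.84


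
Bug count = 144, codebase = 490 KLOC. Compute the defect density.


Defect density = defects / KLOC
Defect density = 144 / 490
Defect density = 0.294 defects/KLOC

0.294 defects/KLOC


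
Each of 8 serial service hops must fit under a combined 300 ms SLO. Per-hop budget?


Formula: per_stage = total_budget / stages
per_stage = 300 / 8
per_stage = 37.5 ms

37.5 ms


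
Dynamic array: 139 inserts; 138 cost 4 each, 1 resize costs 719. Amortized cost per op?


Formula: Amortized cost = Total cost / Operations
Total cost = (138 * 4) + (1 * 719)
Total cost = 552 + 719 = 1271
Amortized = 1271 / 139 = 9.1439

9.1439


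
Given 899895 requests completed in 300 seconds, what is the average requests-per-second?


Formula: throughput = requests / seconds
throughput = 899895 / 300
throughput = 2999.65 requests/second

2999.65 requests/second


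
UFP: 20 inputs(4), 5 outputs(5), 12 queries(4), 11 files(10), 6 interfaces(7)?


UFP = EI*4 + EO*5 + EQ*4 + ILF*10 + EIF*7
UFP = 20*4 + 5*5 + 12*4 + 11*10 + 6*7
UFP = 80 + 25 + 48 + 110 + 42
UFP = 305

305


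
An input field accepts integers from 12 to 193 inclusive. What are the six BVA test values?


Range: [12, 193]
Boundaries: just below min, min, min+1, max-1, max, just above max
Values: [11, 12, 13, 192, 193, 194]

[11, 12, 13, 192, 193, 194]


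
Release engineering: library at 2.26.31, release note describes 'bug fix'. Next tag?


Current: 2.26.31
Change category: 'bug fix' → patch bump
SemVer rule: patch bump → increment PATCH (MAJOR and MINOR unchanged)
New: 2.26.32

2.26.32


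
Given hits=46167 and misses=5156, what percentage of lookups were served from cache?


Formula: hit rate = hits / (hits + misses) * 100
hit rate = 46167 / (46167 + 5156) * 100
hit rate = 46167 / 51323 * 100
hit rate = 89.95%

89.95%


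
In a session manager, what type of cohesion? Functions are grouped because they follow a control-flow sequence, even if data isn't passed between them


Reasoning: Grouped by order of execution within a routine, not by data flow
Type: Procedural cohesion

Procedural cohesion


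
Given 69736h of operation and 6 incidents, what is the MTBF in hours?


Formula: MTBF = Total operating time / Number of failures
MTBF = 69736 / 6
MTBF = 11622.67 hours

11622.67 hours


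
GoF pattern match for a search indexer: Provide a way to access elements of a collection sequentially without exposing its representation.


This matches the Iterator pattern

Iterator


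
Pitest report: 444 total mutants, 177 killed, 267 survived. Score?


Mutation score = killed / total * 100
Mutation score = 177 / 444 * 100
Mutation score = 39.86%

39.86%


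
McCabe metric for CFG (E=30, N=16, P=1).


Formula: V(G) = E - N + 2P
V(G) = 30 - 16 + 2*1
V(G) = 14 + 2
V(G) = 16

16


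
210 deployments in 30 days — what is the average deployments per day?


Formula: deployments per day = releases / days
= 210 / 30
= 7.0 deploys/day
(equivalently, 49.0 deploys/week)

7.0 deploys/day


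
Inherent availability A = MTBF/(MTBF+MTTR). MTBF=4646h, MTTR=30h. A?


Availability = MTBF / (MTBF + MTTR)
Availability = 4646 / (4646 + 30)
Availability = 4646 / 4676
Availability = 99.3584%

99.3584%


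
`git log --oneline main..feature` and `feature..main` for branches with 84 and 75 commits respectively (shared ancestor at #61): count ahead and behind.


Common ancestor: commit #61
feature commits after divergence: 84 - 61 = 23
main commits after divergence: 75 - 61 = 14
feature is 23 commits ahead of main
main is 14 commits ahead of feature

feature ahead: 23, main ahead: 14


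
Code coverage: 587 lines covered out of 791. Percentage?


Coverage = covered / total * 100
Coverage = 587 / 791 * 100
Coverage = 74.21%

74.21%


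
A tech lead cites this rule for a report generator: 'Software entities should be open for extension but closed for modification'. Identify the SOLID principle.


This describes the Open/Closed Principle (OCP)

Open/Closed Principle (OCP)


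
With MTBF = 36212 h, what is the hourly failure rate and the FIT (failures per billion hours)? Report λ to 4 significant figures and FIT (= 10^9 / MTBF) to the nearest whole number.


Formula: λ = 1 / MTBF; FIT = λ × 1e9 = 1e9 / MTBF
λ = 1 / 36212 ≈ 2.762e-05 failures/hour
FIT = 1e9 / 36212 ≈ 27615 failures per 1e9 hours (nearest whole number)

λ = 2.762e-05 /h, FIT = 27615


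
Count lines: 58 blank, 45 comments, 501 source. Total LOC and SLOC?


Total LOC = blank + comment + code
Total LOC = 58 + 45 + 501 = 604
SLOC (source only) = code = 501

Total LOC: 604, SLOC: 501


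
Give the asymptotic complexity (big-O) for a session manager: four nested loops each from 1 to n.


Reasoning: four levels of nesting
Complexity: O(n^4)

O(n^4)


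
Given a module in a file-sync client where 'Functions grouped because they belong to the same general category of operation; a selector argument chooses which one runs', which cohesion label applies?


Reasoning: Grouped by category of activity, not by data or sequence
Type: Logical cohesion

Logical cohesion


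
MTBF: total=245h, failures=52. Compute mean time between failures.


Formula: MTBF = Total operating time / Number of failures
MTBF = 245 / 52
MTBF = 4.71 hours

4.71 hours


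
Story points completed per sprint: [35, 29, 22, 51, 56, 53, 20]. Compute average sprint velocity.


Formula: Avg velocity = Total points / Number of sprints
Points: [35, 29, 22, 51, 56, 53, 20]
Sum = 35 + 29 + 22 + 51 + 56 + 53 + 20 = 266
Avg velocity = 266 / 7 = 38.0 points/sprint

38.0 points/sprint


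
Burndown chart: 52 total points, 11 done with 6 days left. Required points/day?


Formula: Required rate = Remaining points / Days left
Remaining = 52 - 11 = 41 points
Required rate = 41 / 6 = 6.83 points/day

6.83 points/day


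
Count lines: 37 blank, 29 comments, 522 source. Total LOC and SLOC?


Total LOC = blank + comment + code
Total LOC = 37 + 29 + 522 = 588
SLOC (source only) = code = 522

Total LOC: 588, SLOC: 522


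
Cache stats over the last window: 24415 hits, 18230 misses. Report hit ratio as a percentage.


Formula: hit rate = hits / (hits + misses) * 100
hit rate = 24415 / (24415 + 18230) * 100
hit rate = 24415 / 42645 * 100
hit rate = 57.25%

57.25%


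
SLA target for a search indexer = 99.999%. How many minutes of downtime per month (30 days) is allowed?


Formula: allowed downtime = period * (100 - SLA) / 100
Period (month (30 days)) = 43200 minutes
Unavailability fraction = (100 - 99.999) / 100
Allowed downtime = 43200 * (100 - 99.999) / 100
Allowed downtime = 0.432 minutes

0.432 minutes


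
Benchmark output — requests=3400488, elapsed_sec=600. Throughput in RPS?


Formula: throughput = requests / seconds
throughput = 3400488 / 600
throughput = 5667.48 requests/second

5667.48 requests/second


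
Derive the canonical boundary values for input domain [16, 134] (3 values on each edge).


Range: [16, 134]
Boundaries: just below min, min, min+1, max-1, max, just above max
Values: [15, 16, 17, 133, 134, 135]

[15, 16, 17, 133, 134, 135]


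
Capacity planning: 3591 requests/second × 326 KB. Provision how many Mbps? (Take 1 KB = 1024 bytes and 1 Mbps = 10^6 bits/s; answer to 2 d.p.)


Formula: Mbps = payload_bytes * RPS * 8 / 1e6
Payload per request = 326 KB = 326 * 1024 = 333824 bytes
Total bytes/sec = 333824 * 3591 = 1198761984
Total bits/sec = 1198761984 * 8 = 9590095872
Mbps = 9590095872 / 1e6 = 9590.1

9590.1 Mbps


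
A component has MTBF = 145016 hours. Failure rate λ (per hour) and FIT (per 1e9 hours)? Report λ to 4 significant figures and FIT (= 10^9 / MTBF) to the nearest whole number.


Formula: λ = 1 / MTBF; FIT = λ × 1e9 = 1e9 / MTBF
λ = 1 / 145016 ≈ 6.896e-06 failures/hour
FIT = 1e9 / 145016 ≈ 6896 failures per 1e9 hours (nearest whole number)

λ = 6.896e-06 /h, FIT = 6896


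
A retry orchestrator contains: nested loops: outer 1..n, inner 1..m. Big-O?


Reasoning: product of independent bounds
Complexity: O(n*m)

O(n*m)


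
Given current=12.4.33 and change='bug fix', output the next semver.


Current: 12.4.33
Change category: 'bug fix' → patch bump
SemVer rule: patch bump → increment PATCH (MAJOR and MINOR unchanged)
New: 12.4.34

12.4.34


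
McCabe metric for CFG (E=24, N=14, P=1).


Formula: V(G) = E - N + 2P
V(G) = 24 - 14 + 2*1
V(G) = 10 + 2
V(G) = 12

12


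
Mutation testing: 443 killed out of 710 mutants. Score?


Mutation score = killed / total * 100
Mutation score = 443 / 710 * 100
Mutation score = 62.39%

62.39%


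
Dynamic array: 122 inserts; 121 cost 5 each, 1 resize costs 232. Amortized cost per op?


Formula: Amortized cost = Total cost / Operations
Total cost = (121 * 5) + (1 * 232)
Total cost = 605 + 232 = 837
Amortized = 837 / 122 = 6.8607

6.8607


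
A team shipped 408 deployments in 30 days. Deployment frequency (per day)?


Formula: deployments per day = releases / days
= 408 / 30
= 13.6 deploys/day
(equivalently, 95.2 deploys/week)

13.6 deploys/day


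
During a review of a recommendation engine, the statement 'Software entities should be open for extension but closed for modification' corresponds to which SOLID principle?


This describes the Open/Closed Principle (OCP)

Open/Closed Principle (OCP)


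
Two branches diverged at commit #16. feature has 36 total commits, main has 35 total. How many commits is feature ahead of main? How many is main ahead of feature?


Common ancestor: commit #16
feature commits after divergence: 36 - 16 = 20
main commits after divergence: 35 - 16 = 19
feature is 20 commits ahead of main
main is 19 commits ahead of feature

feature ahead: 20, main ahead: 19


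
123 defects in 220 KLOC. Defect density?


Defect density = defects / KLOC
Defect density = 123 / 220
Defect density = 0.559 defects/KLOC

0.559 defects/KLOC


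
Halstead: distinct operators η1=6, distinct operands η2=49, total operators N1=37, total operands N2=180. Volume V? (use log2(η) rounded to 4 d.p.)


Formula: V = N * log2(η), where N = N1 + N2 and η = η1 + η2
η = 6 + 49 = 55
N = 37 + 180 = 217
log2(55) ≈ 5.7814
V = 217 * 5.7814 = 1254.56

1254.56


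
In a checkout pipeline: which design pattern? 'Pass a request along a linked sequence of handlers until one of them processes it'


This matches the Chain of Responsibility pattern

Chain of Responsibility


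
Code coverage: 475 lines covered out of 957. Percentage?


Coverage = covered / total * 100
Coverage = 475 / 957 * 100
Coverage = 49.63%

49.63%


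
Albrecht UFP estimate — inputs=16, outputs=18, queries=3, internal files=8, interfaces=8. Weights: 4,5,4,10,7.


UFP = EI*4 + EO*5 + EQ*4 + ILF*10 + EIF*7
UFP = 16*4 + 18*5 + 3*4 + 8*10 + 8*7
UFP = 64 + 90 + 12 + 80 + 56
UFP = 302

302


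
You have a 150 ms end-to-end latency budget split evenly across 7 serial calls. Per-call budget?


Formula: per_stage = total_budget / stages
per_stage = 150 / 7
per_stage = 21.43 ms

21.43 ms


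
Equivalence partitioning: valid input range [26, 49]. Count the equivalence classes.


Valid range: [26, 49]
Class 1: x < 26 — invalid
Class 2: 26 ≤ x ≤ 49 — valid
Class 3: x > 49 — invalid
Total equivalence classes: 3

3 equivalence classes


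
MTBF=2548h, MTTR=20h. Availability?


Availability = MTBF / (MTBF + MTTR)
Availability = 2548 / (2548 + 20)
Availability = 2548 / 2568
Availability = 99.2212%

99.2212%


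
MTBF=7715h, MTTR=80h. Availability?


Availability = MTBF / (MTBF + MTTR)
Availability = 7715 / (7715 + 80)
Availability = 7715 / 7795
Availability = 98.9737%

98.9737%


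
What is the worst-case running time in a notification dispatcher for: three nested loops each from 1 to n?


Reasoning: three levels of nesting over n
Complexity: O(n^3)

O(n^3)


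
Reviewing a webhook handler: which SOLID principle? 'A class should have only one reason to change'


This describes the Single Responsibility Principle (SRP)

Single Responsibility Principle (SRP)


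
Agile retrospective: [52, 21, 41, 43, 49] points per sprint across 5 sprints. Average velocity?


Formula: Avg velocity = Total points / Number of sprints
Points: [52, 21, 41, 43, 49]
Sum = 52 + 21 + 41 + 43 + 49 = 206
Avg velocity = 206 / 5 = 41.2 points/sprint

41.2 points/sprint


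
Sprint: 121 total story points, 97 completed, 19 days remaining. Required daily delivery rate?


Formula: Required rate = Remaining points / Days left
Remaining = 121 - 97 = 24 points
Required rate = 24 / 19 = 1.26 points/day

1.26 points/day


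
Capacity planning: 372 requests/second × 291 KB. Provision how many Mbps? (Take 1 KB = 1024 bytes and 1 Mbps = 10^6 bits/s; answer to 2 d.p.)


Formula: Mbps = payload_bytes * RPS * 8 / 1e6
Payload per request = 291 KB = 291 * 1024 = 297984 bytes
Total bytes/sec = 297984 * 372 = 110850048
Total bits/sec = 110850048 * 8 = 886800384
Mbps = 886800384 / 1e6 = 886.8

886.8 Mbps


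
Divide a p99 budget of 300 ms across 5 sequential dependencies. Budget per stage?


Formula: per_stage = total_budget / stages
per_stage = 300 / 5
per_stage = 60.0 ms

60.0 ms


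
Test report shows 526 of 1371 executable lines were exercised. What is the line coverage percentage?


Coverage = covered / total * 100
Coverage = 526 / 1371 * 100
Coverage = 38.37%

38.37%


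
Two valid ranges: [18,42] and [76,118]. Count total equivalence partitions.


Valid ranges: [18,42] and [76,118]
Class 1: x < 18 — invalid
Class 2: 18 ≤ x ≤ 42 — valid
Class 3: 42 < x < 76 — invalid (gap between ranges)
Class 4: 76 ≤ x ≤ 118 — valid
Class 5: x > 118 — invalid
Total equivalence classes: 5

5 equivalence classes


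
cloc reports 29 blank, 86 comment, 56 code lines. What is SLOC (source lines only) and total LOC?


Total LOC = blank + comment + code
Total LOC = 29 + 86 + 56 = 171
SLOC (source only) = code = 56

Total LOC: 171, SLOC: 56


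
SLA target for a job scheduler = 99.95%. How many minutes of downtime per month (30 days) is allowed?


Formula: allowed downtime = period * (100 - SLA) / 100
Period (month (30 days)) = 43200 minutes
Unavailability fraction = (100 - 99.95) / 100
Allowed downtime = 43200 * (100 - 99.95) / 100
Allowed downtime = 21.6 minutes

21.6 minutes


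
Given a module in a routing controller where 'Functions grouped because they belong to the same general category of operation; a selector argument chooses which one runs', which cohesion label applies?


Reasoning: Grouped by category of activity, not by data or sequence
Type: Logical cohesion

Logical cohesion


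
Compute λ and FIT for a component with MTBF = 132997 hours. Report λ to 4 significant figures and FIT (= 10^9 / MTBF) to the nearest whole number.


Formula: λ = 1 / MTBF; FIT = λ × 1e9 = 1e9 / MTBF
λ = 1 / 132997 ≈ 7.519e-06 failures/hour
FIT = 1e9 / 132997 ≈ 7519 failures per 1e9 hours (nearest whole number)

λ = 7.519e-06 /h, FIT = 7519


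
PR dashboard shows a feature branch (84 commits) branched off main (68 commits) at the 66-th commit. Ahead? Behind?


Common ancestor: commit #66
feature commits after divergence: 84 - 66 = 18
main commits after divergence: 68 - 66 = 2
feature is 18 commits ahead of main
main is 2 commits ahead of feature

feature ahead: 18, main ahead: 2


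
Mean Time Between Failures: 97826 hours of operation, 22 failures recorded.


Formula: MTBF = Total operating time / Number of failures
MTBF = 97826 / 22
MTBF = 4446.64 hours

4446.64 hours


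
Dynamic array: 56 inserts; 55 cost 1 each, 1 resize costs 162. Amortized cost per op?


Formula: Amortized cost = Total cost / Operations
Total cost = (55 * 1) + (1 * 162)
Total cost = 55 + 162 = 217
Amortized = 217 / 56 = 3.875

3.875


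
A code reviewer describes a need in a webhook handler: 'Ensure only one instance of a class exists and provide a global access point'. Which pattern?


This matches the Singleton pattern

Singleton


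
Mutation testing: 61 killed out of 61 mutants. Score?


Mutation score = killed / total * 100
Mutation score = 61 / 61 * 100
Mutation score = 100.0%

100.0%


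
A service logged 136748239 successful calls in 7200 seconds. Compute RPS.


Formula: throughput = requests / seconds
throughput = 136748239 / 7200
throughput = 18992.81 requests/second

18992.81 requests/second


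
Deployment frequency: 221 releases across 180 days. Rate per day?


Formula: deployments per day = releases / days
= 221 / 180
= 1.228 deploys/day
(equivalently, 8.59 deploys/week)

1.228 deploys/day


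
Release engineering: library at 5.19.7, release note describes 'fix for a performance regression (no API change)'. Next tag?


Current: 5.19.7
Change category: 'fix for a performance regression (no API change)' → patch bump
SemVer rule: patch bump → increment PATCH (MAJOR and MINOR unchanged)
New: 5.19.8

5.19.8


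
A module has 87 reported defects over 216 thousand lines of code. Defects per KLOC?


Defect density = defects / KLOC
Defect density = 87 / 216
Defect density = 0.403 defects/KLOC

0.403 defects/KLOC


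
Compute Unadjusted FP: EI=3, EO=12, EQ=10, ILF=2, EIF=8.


UFP = EI*4 + EO*5 + EQ*4 + ILF*10 + EIF*7
UFP = 3*4 + 12*5 + 10*4 + 2*10 + 8*7
UFP = 12 + 60 + 40 + 20 + 56
UFP = 188

188


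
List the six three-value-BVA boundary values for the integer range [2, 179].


Range: [2, 179]
Boundaries: just below min, min, min+1, max-1, max, just above max
Values: [1, 2, 3, 178, 179, 180]

[1, 2, 3, 178, 179, 180]


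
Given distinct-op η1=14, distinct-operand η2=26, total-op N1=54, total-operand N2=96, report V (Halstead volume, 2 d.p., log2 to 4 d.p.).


Formula: V = N * log2(η), where N = N1 + N2 and η = η1 + η2
η = 14 + 26 = 40
N = 54 + 96 = 150
log2(40) ≈ 5.3219
V = 150 * 5.3219 = 798.29

798.29


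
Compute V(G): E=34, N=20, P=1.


Formula: V(G) = E - N + 2P
V(G) = 34 - 20 + 2*1
V(G) = 14 + 2
V(G) = 16

16


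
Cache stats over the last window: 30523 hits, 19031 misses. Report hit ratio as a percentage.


Formula: hit rate = hits / (hits + misses) * 100
hit rate = 30523 / (30523 + 19031) * 100
hit rate = 30523 / 49554 * 100
hit rate = 61.6%

61.6%


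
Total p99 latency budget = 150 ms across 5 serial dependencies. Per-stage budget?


Formula: per_stage = total_budget / stages
per_stage = 150 / 5
per_stage = 30.0 ms

30.0 ms


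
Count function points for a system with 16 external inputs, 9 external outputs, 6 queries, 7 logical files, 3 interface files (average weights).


UFP = EI*4 + EO*5 + EQ*4 + ILF*10 + EIF*7
UFP = 16*4 + 9*5 + 6*4 + 7*10 + 3*7
UFP = 64 + 45 + 24 + 70 + 21
UFP = 224

224


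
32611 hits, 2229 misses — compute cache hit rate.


Formula: hit rate = hits / (hits + misses) * 100
hit rate = 32611 / (32611 + 2229) * 100
hit rate = 32611 / 34840 * 100
hit rate = 93.6%

93.6%


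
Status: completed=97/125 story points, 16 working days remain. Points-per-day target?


Formula: Required rate = Remaining points / Days left
Remaining = 125 - 97 = 28 points
Required rate = 28 / 16 = 1.75 points/day

1.75 points/day


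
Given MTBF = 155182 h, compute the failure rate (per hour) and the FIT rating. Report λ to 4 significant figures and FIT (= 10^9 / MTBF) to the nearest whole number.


Formula: λ = 1 / MTBF; FIT = λ × 1e9 = 1e9 / MTBF
λ = 1 / 155182 ≈ 6.444e-06 failures/hour
FIT = 1e9 / 155182 ≈ 6444 failures per 1e9 hours (nearest whole number)

λ = 6.444e-06 /h, FIT = 6444


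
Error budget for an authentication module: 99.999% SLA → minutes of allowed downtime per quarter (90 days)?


Formula: allowed downtime = period * (100 - SLA) / 100
Period (quarter (90 days)) = 129600 minutes
Unavailability fraction = (100 - 99.999) / 100
Allowed downtime = 129600 * (100 - 99.999) / 100
Allowed downtime = 1.296 minutes

1.296 minutes


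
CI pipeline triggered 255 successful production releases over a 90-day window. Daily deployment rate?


Formula: deployments per day = releases / days
= 255 / 90
= 2.833 deploys/day
(equivalently, 19.83 deploys/week)

2.833 deploys/day


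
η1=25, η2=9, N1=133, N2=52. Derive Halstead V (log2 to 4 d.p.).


Formula: V = N * log2(η), where N = N1 + N2 and η = η1 + η2
η = 25 + 9 = 34
N = 133 + 52 = 185
log2(34) ≈ 5.0875
V = 185 * 5.0875 = 941.19

941.19


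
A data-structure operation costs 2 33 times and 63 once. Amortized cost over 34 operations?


Formula: Amortized cost = Total cost / Operations
Total cost = (33 * 2) + (1 * 63)
Total cost = 66 + 63 = 129
Amortized = 129 / 34 = 3.7941

3.7941


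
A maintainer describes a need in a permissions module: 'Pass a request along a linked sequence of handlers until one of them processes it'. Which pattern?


This matches the Chain of Responsibility pattern

Chain of Responsibility


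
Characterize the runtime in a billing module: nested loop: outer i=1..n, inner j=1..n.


Reasoning: n iterations times n iterations
Complexity: O(n^2)

O(n^2)


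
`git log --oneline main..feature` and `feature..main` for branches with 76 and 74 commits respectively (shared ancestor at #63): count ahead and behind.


Common ancestor: commit #63
feature commits after divergence: 76 - 63 = 13
main commits after divergence: 74 - 63 = 11
feature is 13 commits ahead of main
main is 11 commits ahead of feature

feature ahead: 13, main ahead: 11


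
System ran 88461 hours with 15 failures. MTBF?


Formula: MTBF = Total operating time / Number of failures
MTBF = 88461 / 15
MTBF = 5897.4 hours

5897.4 hours


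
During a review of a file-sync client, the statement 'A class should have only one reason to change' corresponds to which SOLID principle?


This describes the Single Responsibility Principle (SRP)

Single Responsibility Principle (SRP)


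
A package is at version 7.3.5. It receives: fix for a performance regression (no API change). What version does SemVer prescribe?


Current: 7.3.5
Change category: 'fix for a performance regression (no API change)' → patch bump
SemVer rule: patch bump → increment PATCH (MAJOR and MINOR unchanged)
New: 7.3.6

7.3.6


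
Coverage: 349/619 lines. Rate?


Coverage = covered / total * 100
Coverage = 349 / 619 * 100
Coverage = 56.38%

56.38%


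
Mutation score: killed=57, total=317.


Mutation score = killed / total * 100
Mutation score = 57 / 317 * 100
Mutation score = 17.98%

17.98%


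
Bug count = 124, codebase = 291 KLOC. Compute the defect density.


Defect density = defects / KLOC
Defect density = 124 / 291
Defect density = 0.426 defects/KLOC

0.426 defects/KLOC


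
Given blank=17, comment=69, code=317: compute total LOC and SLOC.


Total LOC = blank + comment + code
Total LOC = 17 + 69 + 317 = 403
SLOC (source only) = code = 317

Total LOC: 403, SLOC: 317


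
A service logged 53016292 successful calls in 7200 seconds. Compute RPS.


Formula: throughput = requests / seconds
throughput = 53016292 / 7200
throughput = 7363.37 requests/second

7363.37 requests/second


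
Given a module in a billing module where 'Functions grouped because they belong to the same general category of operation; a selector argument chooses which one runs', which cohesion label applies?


Reasoning: Grouped by category of activity, not by data or sequence
Type: Logical cohesion

Logical cohesion


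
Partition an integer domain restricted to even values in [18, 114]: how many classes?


Constraint: even integers in [18, 114]
Class 1: x < 18 — out-of-range invalid
Class 2: x in [18,114] but odd — wrong type invalid
Class 3: x in [18,114] and even — valid
Class 4: x > 114 — out-of-range invalid
Total equivalence classes: 4

4 equivalence classes


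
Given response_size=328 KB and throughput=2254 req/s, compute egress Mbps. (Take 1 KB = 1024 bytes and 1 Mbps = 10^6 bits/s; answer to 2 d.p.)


Formula: Mbps = payload_bytes * RPS * 8 / 1e6
Payload per request = 328 KB = 328 * 1024 = 335872 bytes
Total bytes/sec = 335872 * 2254 = 757055488
Total bits/sec = 757055488 * 8 = 6056443904
Mbps = 6056443904 / 1e6 = 6056.44

6056.44 Mbps


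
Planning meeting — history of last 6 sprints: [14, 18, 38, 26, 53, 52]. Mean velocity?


Formula: Avg velocity = Total points / Number of sprints
Points: [14, 18, 38, 26, 53, 52]
Sum = 14 + 18 + 38 + 26 + 53 + 52 = 201
Avg velocity = 201 / 6 = 33.5 points/sprint

33.5 points/sprint


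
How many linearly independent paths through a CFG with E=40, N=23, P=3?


Formula: V(G) = E - N + 2P
V(G) = 40 - 23 + 2*3
V(G) = 17 + 6
V(G) = 23

23


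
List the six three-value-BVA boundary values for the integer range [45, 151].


Range: [45, 151]
Boundaries: just below min, min, min+1, max-1, max, just above max
Values: [44, 45, 46, 150, 151, 152]

[44, 45, 46, 150, 151, 152]


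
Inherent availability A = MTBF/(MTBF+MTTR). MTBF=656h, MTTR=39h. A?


Availability = MTBF / (MTBF + MTTR)
Availability = 656 / (656 + 39)
Availability = 656 / 695
Availability = 94.3885%

94.3885%


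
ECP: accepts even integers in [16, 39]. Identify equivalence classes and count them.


Constraint: even integers in [16, 39]
Class 1: x < 16 — out-of-range invalid
Class 2: x in [16,39] but odd — wrong type invalid
Class 3: x in [16,39] and even — valid
Class 4: x > 39 — out-of-range invalid
Total equivalence classes: 4

4 equivalence classes


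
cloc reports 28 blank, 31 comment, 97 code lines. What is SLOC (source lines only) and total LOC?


Total LOC = blank + comment + code
Total LOC = 28 + 31 + 97 = 156
SLOC (source only) = code = 97

Total LOC: 156, SLOC: 97


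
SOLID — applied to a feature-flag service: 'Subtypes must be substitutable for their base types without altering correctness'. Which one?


This describes the Liskov Substitution Principle (LSP)

Liskov Substitution Principle (LSP)


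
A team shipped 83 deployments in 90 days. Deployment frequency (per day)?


Formula: deployments per day = releases / days
= 83 / 90
= 0.922 deploys/day
(equivalently, 6.46 deploys/week)

0.922 deploys/day


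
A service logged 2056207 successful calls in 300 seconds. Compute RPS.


Formula: throughput = requests / seconds
throughput = 2056207 / 300
throughput = 6854.02 requests/second

6854.02 requests/second


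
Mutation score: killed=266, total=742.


Mutation score = killed / total * 100
Mutation score = 266 / 742 * 100
Mutation score = 35.85%

35.85%


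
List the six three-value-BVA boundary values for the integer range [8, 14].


Range: [8, 14]
Boundaries: just below min, min, min+1, max-1, max, just above max
Values: [7, 8, 9, 13, 14, 15]

[7, 8, 9, 13, 14, 15]


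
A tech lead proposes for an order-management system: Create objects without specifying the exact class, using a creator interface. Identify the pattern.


This matches the Factory Method pattern

Factory Method


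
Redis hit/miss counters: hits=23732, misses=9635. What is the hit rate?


Formula: hit rate = hits / (hits + misses) * 100
hit rate = 23732 / (23732 + 9635) * 100
hit rate = 23732 / 33367 * 100
hit rate = 71.12%

71.12%


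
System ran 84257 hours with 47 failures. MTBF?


Formula: MTBF = Total operating time / Number of failures
MTBF = 84257 / 47
MTBF = 1792.7 hours

1792.7 hours


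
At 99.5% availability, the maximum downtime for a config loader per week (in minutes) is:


Formula: allowed downtime = period * (100 - SLA) / 100
Period (week) = 10080 minutes
Unavailability fraction = (100 - 99.5) / 100
Allowed downtime = 10080 * (100 - 99.5) / 100
Allowed downtime = 50.4 minutes

50.4 minutes


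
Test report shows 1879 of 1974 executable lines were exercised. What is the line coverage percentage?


Coverage = covered / total * 100
Coverage = 1879 / 1974 * 100
Coverage = 95.19%

95.19%


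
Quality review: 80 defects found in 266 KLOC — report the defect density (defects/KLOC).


Defect density = defects / KLOC
Defect density = 80 / 266
Defect density = 0.301 defects/KLOC

0.301 defects/KLOC


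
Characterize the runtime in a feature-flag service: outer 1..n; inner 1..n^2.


Reasoning: n times n^2
Complexity: O(n^3)

O(n^3)


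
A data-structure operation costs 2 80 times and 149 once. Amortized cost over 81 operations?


Formula: Amortized cost = Total cost / Operations
Total cost = (80 * 2) + (1 * 149)
Total cost = 160 + 149 = 309
Amortized = 309 / 81 = 3.8148

3.8148


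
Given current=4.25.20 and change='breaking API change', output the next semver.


Current: 4.25.20
Change category: 'breaking API change' → major bump
SemVer rule: major bump → increment MAJOR, reset MINOR and PATCH to 0
New: 5.0.0

5.0.0


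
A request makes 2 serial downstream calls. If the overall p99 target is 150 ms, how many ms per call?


Formula: per_stage = total_budget / stages
per_stage = 150 / 2
per_stage = 75.0 ms

75.0 ms


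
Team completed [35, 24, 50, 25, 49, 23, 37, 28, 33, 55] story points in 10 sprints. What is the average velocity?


Formula: Avg velocity = Total points / Number of sprints
Points: [35, 24, 50, 25, 49, 23, 37, 28, 33, 55]
Sum = 35 + 24 + 50 + 25 + 49 + 23 + 37 + 28 + 33 + 55 = 359
Avg velocity = 359 / 10 = 35.9 points/sprint

35.9 points/sprint


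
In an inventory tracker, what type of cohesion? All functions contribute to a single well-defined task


Reasoning: Best: single purpose
Type: Functional cohesion

Functional cohesion


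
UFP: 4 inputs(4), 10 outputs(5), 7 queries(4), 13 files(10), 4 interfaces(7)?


UFP = EI*4 + EO*5 + EQ*4 + ILF*10 + EIF*7
UFP = 4*4 + 10*5 + 7*4 + 13*10 + 4*7
UFP = 16 + 50 + 28 + 130 + 28
UFP = 252

252


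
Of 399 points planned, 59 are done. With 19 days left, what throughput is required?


Formula: Required rate = Remaining points / Days left
Remaining = 399 - 59 = 340 points
Required rate = 340 / 19 = 17.89 points/day

17.89 points/day


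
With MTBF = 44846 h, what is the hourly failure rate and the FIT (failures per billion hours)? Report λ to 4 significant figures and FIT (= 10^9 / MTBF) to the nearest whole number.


Formula: λ = 1 / MTBF; FIT = λ × 1e9 = 1e9 / MTBF
λ = 1 / 44846 ≈ 2.230e-05 failures/hour
FIT = 1e9 / 44846 ≈ 22299 failures per 1e9 hours (nearest whole number)

λ = 2.230e-05 /h, FIT = 22299


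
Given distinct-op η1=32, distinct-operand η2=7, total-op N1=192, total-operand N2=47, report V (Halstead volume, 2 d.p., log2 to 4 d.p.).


Formula: V = N * log2(η), where N = N1 + N2 and η = η1 + η2
η = 32 + 7 = 39
N = 192 + 47 = 239
log2(39) ≈ 5.2854
V = 239 * 5.2854 = 1263.21

1263.21


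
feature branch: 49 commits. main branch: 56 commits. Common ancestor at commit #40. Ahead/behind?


Common ancestor: commit #40
feature commits after divergence: 49 - 40 = 9
main commits after divergence: 56 - 40 = 16
feature is 9 commits ahead of main
main is 16 commits ahead of feature

feature ahead: 9, main ahead: 16


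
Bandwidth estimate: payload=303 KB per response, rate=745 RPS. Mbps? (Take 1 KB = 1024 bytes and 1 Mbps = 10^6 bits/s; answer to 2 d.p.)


Formula: Mbps = payload_bytes * RPS * 8 / 1e6
Payload per request = 303 KB = 303 * 1024 = 310272 bytes
Total bytes/sec = 310272 * 745 = 231152640
Total bits/sec = 231152640 * 8 = 1849221120
Mbps = 1849221120 / 1e6 = 1849.22

1849.22 Mbps


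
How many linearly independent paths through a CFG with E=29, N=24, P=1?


Formula: V(G) = E - N + 2P
V(G) = 29 - 24 + 2*1
V(G) = 5 + 2
V(G) = 7

7


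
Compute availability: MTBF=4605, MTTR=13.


Availability = MTBF / (MTBF + MTTR)
Availability = 4605 / (4605 + 13)
Availability = 4605 / 4618
Availability = 99.7185%

99.7185%


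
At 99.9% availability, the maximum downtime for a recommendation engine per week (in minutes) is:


Formula: allowed downtime = period * (100 - SLA) / 100
Period (week) = 10080 minutes
Unavailability fraction = (100 - 99.9) / 100
Allowed downtime = 10080 * (100 - 99.9) / 100
Allowed downtime = 10.08 minutes

10.08 minutes


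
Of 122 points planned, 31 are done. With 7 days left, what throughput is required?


Formula: Required rate = Remaining points / Days left
Remaining = 122 - 31 = 91 points
Required rate = 91 / 7 = 13.0 points/day

13.0 points/day


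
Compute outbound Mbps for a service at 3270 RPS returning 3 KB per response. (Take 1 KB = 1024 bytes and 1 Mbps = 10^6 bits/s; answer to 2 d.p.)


Formula: Mbps = payload_bytes * RPS * 8 / 1e6
Payload per request = 3 KB = 3 * 1024 = 3072 bytes
Total bytes/sec = 3072 * 3270 = 10045440
Total bits/sec = 10045440 * 8 = 80363520
Mbps = 80363520 / 1e6 = 80.36

80.36 Mbps


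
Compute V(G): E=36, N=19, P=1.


Formula: V(G) = E - N + 2P
V(G) = 36 - 19 + 2*1
V(G) = 17 + 2
V(G) = 19

19


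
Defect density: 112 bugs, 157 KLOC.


Defect density = defects / KLOC
Defect density = 112 / 157
Defect density = 0.713 defects/KLOC

0.713 defects/KLOC


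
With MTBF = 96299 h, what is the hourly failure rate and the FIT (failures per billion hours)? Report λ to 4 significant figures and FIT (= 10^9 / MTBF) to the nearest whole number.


Formula: λ = 1 / MTBF; FIT = λ × 1e9 = 1e9 / MTBF
λ = 1 / 96299 ≈ 1.038e-05 failures/hour
FIT = 1e9 / 96299 ≈ 10384 failures per 1e9 hours (nearest whole number)

λ = 1.038e-05 /h, FIT = 10384


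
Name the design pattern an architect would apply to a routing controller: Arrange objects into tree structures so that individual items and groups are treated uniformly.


This matches the Composite pattern

Composite


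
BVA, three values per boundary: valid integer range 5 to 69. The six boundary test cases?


Range: [5, 69]
Boundaries: just below min, min, min+1, max-1, max, just above max
Values: [4, 5, 6, 68, 69, 70]

[4, 5, 6, 68, 69, 70]


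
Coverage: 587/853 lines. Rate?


Coverage = covered / total * 100
Coverage = 587 / 853 * 100
Coverage = 68.82%

68.82%


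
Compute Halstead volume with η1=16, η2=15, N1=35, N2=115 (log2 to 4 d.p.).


Formula: V = N * log2(η), where N = N1 + N2 and η = η1 + η2
η = 16 + 15 = 31
N = 35 + 115 = 150
log2(31) ≈ 4.9542
V = 150 * 4.9542 = 743.13

743.13


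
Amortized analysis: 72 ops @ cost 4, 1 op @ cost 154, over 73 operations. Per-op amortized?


Formula: Amortized cost = Total cost / Operations
Total cost = (72 * 4) + (1 * 154)
Total cost = 288 + 154 = 442
Amortized = 442 / 73 = 6.0548

6.0548


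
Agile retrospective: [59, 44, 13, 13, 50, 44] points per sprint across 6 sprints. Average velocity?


Formula: Avg velocity = Total points / Number of sprints
Points: [59, 44, 13, 13, 50, 44]
Sum = 59 + 44 + 13 + 13 + 50 + 44 = 223
Avg velocity = 223 / 6 = 37.17 points/sprint

37.17 points/sprint


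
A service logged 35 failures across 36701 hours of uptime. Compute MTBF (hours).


Formula: MTBF = Total operating time / Number of failures
MTBF = 36701 / 35
MTBF = 1048.6 hours

1048.6 hours


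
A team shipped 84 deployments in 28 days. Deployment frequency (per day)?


Formula: deployments per day = releases / days
= 84 / 28
= 3.0 deploys/day
(equivalently, 21.0 deploys/week)

3.0 deploys/day


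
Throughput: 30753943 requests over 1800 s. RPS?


Formula: throughput = requests / seconds
throughput = 30753943 / 1800
throughput = 17085.52 requests/second

17085.52 requests/second


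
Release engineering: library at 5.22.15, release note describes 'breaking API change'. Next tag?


Current: 5.22.15
Change category: 'breaking API change' → major bump
SemVer rule: major bump → increment MAJOR, reset MINOR and PATCH to 0
New: 6.0.0

6.0.0


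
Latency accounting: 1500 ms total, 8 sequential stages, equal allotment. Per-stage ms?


Formula: per_stage = total_budget / stages
per_stage = 1500 / 8
per_stage = 187.5 ms

187.5 ms


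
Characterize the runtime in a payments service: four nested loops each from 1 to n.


Reasoning: four levels of nesting
Complexity: O(n^4)

O(n^4)


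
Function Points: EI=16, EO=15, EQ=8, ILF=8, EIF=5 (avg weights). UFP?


UFP = EI*4 + EO*5 + EQ*4 + ILF*10 + EIF*7
UFP = 16*4 + 15*5 + 8*4 + 8*10 + 5*7
UFP = 64 + 75 + 32 + 80 + 35
UFP = 286

286


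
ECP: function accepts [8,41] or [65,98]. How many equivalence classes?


Valid ranges: [8,41] and [65,98]
Class 1: x < 8 — invalid
Class 2: 8 ≤ x ≤ 41 — valid
Class 3: 41 < x < 65 — invalid (gap between ranges)
Class 4: 65 ≤ x ≤ 98 — valid
Class 5: x > 98 — invalid
Total equivalence classes: 5

5 equivalence classes


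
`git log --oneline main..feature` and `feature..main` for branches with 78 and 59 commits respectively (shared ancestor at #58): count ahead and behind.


Common ancestor: commit #58
feature commits after divergence: 78 - 58 = 20
main commits after divergence: 59 - 58 = 1
feature is 20 commits ahead of main
main is 1 commits ahead of feature

feature ahead: 20, main ahead: 1


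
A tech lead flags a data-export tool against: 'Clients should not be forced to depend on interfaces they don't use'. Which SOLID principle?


This describes the Interface Segregation Principle (ISP)

Interface Segregation Principle (ISP)


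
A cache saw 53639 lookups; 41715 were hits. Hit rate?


Formula: hit rate = hits / (hits + misses) * 100
hit rate = 41715 / (41715 + 11924) * 100
hit rate = 41715 / 53639 * 100
hit rate = 77.77%

77.77%


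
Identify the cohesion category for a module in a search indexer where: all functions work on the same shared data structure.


Reasoning: Functions share data
Type: Communicational cohesion

Communicational cohesion


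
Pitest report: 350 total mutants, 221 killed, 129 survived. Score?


Mutation score = killed / total * 100
Mutation score = 221 / 350 * 100
Mutation score = 63.14%

63.14%


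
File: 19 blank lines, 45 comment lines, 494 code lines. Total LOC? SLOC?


Total LOC = blank + comment + code
Total LOC = 19 + 45 + 494 = 558
SLOC (source only) = code = 494

Total LOC: 558, SLOC: 494
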